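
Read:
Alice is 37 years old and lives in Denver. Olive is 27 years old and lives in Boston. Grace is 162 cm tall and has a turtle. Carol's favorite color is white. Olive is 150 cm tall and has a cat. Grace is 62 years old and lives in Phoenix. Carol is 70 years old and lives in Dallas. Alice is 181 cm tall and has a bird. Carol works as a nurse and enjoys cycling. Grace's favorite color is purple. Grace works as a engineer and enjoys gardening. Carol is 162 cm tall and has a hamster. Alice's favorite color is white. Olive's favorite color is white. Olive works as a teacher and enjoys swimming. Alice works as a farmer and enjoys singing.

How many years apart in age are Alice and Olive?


37 vs 27, diff = 10

10


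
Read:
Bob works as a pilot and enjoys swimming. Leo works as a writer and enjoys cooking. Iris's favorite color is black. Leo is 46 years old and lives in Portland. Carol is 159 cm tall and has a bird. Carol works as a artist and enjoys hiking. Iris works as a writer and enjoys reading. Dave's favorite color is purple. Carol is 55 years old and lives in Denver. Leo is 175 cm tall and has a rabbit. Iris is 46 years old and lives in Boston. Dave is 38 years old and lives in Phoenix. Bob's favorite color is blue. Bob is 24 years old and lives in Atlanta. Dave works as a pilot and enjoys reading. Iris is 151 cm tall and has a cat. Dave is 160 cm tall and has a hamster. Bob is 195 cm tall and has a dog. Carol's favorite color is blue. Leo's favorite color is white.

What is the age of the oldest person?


Oldest: Carol at 55

55


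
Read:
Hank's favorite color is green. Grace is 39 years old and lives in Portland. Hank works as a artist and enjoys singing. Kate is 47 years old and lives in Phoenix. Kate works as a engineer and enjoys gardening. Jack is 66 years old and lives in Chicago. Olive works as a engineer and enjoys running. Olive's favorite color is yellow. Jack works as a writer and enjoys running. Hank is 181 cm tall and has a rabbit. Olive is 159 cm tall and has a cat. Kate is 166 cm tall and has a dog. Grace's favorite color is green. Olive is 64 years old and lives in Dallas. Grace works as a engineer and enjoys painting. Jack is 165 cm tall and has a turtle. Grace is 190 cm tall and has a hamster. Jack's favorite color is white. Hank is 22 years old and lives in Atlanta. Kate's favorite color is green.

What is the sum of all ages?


64+66+47+39+22 = 238

238


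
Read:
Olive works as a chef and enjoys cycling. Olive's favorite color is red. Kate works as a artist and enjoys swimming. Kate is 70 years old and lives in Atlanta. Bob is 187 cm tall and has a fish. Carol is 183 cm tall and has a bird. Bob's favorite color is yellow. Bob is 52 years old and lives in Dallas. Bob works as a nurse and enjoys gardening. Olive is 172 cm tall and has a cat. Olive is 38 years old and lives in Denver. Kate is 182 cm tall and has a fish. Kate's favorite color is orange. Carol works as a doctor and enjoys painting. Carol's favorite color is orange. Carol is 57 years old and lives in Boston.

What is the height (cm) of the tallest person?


Tallest: Bob at 187 cm

187


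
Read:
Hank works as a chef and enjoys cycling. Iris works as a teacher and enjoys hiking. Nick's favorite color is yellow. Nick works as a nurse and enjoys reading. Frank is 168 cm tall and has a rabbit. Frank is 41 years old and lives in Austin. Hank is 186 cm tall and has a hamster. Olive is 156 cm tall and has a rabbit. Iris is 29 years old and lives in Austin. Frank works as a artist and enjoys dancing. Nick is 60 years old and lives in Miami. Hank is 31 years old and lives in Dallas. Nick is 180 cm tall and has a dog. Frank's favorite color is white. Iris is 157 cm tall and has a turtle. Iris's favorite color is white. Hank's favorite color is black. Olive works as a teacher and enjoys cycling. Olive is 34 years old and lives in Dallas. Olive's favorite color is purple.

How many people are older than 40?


Filter: 2

2


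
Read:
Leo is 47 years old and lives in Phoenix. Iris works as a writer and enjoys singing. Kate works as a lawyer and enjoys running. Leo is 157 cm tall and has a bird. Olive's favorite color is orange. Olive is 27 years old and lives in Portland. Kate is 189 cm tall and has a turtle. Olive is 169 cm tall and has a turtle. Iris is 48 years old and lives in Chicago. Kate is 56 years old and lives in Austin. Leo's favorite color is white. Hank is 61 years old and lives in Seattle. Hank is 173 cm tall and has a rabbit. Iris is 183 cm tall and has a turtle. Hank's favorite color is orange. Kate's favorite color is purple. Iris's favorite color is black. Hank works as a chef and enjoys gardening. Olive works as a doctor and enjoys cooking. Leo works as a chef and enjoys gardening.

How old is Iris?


Iris is 48 years old

48


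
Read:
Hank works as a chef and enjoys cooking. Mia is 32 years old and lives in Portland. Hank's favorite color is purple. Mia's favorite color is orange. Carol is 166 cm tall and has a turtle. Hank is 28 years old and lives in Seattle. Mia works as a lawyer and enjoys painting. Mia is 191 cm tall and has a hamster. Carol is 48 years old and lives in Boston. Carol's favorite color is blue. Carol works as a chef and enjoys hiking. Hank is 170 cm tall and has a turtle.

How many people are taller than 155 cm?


Taller than 155: 3

3


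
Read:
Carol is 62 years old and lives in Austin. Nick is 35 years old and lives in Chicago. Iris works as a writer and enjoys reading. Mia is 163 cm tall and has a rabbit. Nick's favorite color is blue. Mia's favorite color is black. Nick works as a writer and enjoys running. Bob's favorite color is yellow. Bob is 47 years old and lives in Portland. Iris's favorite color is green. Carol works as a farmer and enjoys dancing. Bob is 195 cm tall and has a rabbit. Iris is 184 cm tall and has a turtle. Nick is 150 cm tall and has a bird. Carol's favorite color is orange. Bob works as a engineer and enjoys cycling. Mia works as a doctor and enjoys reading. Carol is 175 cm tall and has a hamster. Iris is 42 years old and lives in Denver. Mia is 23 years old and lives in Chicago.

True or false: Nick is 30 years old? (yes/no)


Nick is actually 35. no

no


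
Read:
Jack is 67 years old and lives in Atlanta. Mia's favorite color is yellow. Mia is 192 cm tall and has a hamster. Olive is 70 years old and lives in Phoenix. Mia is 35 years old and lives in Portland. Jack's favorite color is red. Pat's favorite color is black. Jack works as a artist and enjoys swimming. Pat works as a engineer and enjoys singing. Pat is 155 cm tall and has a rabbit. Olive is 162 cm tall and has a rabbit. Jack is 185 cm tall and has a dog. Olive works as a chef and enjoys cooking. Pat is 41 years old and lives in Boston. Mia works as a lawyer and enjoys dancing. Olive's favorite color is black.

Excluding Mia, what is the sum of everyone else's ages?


Sum (excluding Mia): 178

178


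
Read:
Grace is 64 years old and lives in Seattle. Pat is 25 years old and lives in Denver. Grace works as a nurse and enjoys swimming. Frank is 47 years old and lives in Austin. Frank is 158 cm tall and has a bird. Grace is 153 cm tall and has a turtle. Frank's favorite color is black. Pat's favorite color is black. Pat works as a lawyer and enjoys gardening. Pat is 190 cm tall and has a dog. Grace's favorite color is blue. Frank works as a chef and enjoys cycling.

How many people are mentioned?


People: Grace, Pat, Frank. Count = 3

3


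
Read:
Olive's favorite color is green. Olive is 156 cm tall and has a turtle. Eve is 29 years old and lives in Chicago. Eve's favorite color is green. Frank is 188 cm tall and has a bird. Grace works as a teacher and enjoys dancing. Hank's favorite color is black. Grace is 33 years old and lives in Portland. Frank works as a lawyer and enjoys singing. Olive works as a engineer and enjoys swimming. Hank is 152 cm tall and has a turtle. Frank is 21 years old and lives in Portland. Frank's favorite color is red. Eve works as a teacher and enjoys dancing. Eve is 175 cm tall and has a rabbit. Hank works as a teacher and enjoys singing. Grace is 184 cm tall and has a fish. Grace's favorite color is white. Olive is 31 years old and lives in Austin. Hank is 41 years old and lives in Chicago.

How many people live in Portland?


Count in Portland: 2

2


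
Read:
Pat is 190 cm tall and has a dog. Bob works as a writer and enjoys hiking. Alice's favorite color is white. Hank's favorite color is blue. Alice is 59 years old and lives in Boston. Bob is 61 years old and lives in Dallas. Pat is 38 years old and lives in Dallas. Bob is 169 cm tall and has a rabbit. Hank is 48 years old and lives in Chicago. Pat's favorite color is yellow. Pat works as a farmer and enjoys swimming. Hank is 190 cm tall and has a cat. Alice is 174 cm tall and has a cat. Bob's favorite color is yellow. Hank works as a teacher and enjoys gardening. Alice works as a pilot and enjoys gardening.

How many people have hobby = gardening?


Count: 2

2


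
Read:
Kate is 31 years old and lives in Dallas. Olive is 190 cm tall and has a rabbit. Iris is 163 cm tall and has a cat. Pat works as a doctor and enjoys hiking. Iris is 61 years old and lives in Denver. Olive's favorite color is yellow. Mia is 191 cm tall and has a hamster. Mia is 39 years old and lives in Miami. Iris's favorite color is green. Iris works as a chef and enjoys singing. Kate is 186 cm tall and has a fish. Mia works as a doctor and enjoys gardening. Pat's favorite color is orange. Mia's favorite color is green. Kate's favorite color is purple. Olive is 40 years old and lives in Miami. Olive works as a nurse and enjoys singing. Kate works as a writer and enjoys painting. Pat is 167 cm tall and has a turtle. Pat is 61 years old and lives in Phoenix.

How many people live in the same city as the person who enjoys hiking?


Person with hobby hiking is Pat, city Phoenix. Count = 1

1


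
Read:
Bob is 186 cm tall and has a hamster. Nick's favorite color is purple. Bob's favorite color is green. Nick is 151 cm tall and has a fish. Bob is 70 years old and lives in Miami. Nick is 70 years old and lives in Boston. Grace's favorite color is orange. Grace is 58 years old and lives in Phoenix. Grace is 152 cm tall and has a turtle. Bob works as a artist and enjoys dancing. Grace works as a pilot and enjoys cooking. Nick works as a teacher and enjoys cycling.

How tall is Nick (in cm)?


Nick is 151 cm tall

151


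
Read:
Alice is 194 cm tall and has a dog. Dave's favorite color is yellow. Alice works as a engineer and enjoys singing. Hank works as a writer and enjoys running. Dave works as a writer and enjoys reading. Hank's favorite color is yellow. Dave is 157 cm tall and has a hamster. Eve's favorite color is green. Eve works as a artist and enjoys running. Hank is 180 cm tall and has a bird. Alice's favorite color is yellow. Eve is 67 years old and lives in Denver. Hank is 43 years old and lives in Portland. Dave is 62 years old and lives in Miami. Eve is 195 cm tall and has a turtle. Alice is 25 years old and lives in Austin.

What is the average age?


Sum=197, n=4, avg=49.25

49.25


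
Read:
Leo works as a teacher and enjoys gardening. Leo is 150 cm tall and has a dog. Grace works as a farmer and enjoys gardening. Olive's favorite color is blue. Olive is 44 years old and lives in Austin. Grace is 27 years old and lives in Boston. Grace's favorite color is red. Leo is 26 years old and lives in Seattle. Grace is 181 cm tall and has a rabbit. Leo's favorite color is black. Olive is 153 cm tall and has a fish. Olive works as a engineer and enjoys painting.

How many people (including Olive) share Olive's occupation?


Olive is a engineer. Count = 1

1


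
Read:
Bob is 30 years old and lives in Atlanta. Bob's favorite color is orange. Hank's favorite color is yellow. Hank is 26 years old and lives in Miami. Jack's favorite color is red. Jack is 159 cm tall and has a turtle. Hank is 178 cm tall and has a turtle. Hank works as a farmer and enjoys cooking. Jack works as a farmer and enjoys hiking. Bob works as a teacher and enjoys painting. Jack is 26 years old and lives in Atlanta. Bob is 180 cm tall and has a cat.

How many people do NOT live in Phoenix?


Not in Phoenix: 3

3


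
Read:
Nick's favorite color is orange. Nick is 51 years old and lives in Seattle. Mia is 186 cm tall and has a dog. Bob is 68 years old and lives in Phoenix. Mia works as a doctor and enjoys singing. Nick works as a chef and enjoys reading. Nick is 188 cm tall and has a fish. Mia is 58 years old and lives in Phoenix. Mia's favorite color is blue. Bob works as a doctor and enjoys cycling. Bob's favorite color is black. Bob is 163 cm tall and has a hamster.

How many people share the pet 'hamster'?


Count: 1

1


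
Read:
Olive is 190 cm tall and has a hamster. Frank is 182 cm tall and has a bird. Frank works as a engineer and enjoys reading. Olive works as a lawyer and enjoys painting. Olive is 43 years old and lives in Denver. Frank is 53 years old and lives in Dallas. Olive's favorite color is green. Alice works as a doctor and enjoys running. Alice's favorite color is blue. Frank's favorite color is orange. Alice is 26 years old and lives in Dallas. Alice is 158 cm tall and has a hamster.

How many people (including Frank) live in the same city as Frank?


Frank lives in Dallas. Count = 2

2


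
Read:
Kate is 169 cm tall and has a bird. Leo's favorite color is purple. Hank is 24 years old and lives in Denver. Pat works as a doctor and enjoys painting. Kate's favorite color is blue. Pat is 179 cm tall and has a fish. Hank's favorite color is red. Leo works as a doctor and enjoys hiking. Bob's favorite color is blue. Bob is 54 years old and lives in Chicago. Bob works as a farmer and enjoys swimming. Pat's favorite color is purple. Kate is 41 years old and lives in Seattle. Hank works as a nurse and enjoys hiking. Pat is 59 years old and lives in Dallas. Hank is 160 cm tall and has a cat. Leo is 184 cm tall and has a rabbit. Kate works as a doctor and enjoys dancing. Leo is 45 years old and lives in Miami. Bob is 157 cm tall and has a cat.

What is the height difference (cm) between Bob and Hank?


|157 - 160| = 3

3


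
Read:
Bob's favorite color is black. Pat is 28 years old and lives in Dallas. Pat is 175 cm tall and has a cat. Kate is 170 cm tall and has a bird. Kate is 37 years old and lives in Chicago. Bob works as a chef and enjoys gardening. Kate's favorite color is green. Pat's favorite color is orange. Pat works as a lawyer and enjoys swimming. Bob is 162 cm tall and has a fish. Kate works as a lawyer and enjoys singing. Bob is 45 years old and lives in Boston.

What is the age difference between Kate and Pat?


|37 - 28| = 9

9


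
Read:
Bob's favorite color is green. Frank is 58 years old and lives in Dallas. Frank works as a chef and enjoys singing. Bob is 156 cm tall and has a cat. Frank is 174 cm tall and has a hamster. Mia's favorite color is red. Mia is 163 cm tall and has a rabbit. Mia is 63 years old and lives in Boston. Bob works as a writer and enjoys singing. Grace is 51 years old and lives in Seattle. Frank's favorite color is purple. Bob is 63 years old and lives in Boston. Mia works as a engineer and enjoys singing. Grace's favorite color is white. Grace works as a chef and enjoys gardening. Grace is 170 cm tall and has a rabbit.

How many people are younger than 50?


Filter: 0

0


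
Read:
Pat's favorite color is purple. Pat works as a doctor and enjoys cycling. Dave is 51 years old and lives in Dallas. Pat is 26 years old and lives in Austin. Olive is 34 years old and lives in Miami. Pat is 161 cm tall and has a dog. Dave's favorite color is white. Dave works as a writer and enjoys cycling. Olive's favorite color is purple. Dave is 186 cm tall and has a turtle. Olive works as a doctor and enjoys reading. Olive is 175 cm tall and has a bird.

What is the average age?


Sum=111, n=3, avg=37

37


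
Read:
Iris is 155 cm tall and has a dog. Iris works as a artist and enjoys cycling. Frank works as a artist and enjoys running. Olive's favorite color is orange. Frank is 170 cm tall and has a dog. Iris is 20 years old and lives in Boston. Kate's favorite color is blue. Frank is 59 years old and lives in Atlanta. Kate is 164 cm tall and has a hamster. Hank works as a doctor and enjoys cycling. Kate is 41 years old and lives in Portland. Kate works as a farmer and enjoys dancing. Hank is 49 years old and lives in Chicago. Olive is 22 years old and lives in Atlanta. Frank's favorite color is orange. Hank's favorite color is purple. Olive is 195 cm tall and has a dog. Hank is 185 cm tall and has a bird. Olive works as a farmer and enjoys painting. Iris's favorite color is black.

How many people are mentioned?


People: Iris, Hank, Frank, Kate, Olive. Count = 5

5


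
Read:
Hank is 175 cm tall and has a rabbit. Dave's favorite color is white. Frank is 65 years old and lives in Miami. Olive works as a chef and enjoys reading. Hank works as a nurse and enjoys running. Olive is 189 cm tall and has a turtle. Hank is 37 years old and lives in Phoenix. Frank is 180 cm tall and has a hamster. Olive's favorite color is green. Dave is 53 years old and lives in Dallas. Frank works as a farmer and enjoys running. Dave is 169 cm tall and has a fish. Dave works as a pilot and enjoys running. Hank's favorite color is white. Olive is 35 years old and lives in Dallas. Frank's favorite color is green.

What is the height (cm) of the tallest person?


Tallest: Olive at 189 cm

189


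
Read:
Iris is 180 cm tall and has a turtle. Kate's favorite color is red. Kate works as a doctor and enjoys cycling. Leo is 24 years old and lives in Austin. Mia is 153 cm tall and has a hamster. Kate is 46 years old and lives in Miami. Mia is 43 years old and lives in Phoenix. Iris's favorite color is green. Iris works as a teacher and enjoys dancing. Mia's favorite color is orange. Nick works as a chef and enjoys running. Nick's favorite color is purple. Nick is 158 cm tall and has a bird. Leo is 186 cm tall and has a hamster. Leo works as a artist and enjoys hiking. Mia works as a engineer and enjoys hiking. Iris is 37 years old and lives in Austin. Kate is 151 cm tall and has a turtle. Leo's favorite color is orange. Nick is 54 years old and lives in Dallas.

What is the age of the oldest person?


Oldest: Nick at 54

54


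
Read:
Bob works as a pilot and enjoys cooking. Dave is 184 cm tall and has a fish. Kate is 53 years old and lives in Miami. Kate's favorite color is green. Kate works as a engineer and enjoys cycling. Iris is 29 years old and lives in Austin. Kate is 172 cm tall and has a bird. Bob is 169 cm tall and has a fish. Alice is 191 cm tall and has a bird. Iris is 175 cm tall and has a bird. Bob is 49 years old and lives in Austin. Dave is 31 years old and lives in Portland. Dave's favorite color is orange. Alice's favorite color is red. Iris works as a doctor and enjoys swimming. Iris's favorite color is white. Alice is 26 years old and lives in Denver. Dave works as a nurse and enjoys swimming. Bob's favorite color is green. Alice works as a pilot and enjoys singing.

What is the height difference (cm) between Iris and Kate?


|175 - 172| = 3

3


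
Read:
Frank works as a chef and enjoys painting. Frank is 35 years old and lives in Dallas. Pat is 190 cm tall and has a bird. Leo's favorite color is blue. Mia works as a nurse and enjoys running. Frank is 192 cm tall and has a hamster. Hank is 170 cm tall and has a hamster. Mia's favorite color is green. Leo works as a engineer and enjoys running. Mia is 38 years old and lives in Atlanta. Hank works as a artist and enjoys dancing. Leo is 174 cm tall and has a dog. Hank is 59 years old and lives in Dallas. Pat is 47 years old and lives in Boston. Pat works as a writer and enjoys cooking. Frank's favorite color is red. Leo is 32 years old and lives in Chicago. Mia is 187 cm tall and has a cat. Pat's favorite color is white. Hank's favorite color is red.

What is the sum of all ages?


59+38+35+47+32 = 211

211


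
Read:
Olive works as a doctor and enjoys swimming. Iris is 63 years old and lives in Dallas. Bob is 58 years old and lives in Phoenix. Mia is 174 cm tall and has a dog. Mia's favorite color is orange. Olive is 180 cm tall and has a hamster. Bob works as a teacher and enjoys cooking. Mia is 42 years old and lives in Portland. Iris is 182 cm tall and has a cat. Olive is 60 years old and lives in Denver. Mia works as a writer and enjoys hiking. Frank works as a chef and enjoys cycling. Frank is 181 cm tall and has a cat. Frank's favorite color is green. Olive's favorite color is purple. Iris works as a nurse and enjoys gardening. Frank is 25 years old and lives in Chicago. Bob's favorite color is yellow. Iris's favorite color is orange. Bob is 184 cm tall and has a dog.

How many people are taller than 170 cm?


Taller than 170: 5

5


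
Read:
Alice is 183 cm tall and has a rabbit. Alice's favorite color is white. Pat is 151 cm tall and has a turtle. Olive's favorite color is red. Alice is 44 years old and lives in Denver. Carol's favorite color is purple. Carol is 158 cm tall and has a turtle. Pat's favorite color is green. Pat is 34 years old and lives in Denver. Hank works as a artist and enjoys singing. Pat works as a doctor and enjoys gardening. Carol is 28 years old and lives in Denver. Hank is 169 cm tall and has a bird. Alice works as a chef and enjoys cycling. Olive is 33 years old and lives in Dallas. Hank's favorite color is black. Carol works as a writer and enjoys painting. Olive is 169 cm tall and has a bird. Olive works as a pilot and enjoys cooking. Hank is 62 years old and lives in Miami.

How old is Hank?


Hank is 62 years old

62


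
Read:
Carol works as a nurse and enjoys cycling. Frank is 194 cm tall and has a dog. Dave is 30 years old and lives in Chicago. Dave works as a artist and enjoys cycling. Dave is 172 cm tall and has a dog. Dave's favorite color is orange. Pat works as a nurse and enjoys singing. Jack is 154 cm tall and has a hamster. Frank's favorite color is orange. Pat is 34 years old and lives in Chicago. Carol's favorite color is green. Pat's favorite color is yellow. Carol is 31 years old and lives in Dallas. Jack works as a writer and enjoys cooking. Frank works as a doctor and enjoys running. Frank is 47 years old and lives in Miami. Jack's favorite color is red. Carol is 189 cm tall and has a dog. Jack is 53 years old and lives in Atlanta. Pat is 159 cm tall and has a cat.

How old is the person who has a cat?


Person with cat is Pat, age 34

34


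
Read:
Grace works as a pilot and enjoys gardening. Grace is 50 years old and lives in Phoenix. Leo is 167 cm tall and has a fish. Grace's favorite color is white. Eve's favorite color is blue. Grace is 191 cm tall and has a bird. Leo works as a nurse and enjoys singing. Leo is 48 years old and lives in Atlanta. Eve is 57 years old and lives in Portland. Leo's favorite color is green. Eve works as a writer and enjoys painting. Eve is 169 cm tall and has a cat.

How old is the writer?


The writer is Eve, age 57

57


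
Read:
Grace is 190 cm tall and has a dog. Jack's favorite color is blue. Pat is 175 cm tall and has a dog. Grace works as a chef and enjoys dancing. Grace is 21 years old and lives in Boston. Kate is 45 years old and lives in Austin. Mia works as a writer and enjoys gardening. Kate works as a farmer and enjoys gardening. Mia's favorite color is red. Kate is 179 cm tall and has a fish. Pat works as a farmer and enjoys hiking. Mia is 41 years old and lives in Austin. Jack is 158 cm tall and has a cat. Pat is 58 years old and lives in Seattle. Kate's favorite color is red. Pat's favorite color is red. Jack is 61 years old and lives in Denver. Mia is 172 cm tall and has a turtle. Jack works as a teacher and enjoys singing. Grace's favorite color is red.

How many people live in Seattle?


Count in Seattle: 1

1


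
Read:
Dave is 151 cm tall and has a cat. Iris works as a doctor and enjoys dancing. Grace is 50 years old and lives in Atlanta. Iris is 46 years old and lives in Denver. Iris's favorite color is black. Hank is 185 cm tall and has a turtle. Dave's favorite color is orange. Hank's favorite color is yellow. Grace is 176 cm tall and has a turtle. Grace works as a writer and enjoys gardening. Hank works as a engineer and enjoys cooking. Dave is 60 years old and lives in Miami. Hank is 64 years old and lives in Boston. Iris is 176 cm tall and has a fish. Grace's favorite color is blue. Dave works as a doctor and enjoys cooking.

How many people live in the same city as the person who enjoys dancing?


Person with hobby dancing is Iris, city Denver. Count = 1

1


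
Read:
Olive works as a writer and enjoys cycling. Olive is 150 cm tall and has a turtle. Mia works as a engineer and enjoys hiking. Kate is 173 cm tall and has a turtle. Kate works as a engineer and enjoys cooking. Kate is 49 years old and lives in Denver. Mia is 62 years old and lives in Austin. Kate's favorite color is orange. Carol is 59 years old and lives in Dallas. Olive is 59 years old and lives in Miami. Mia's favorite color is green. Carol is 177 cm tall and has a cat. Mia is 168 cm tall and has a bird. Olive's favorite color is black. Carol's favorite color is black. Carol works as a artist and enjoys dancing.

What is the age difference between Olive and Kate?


|59 - 49| = 10

10


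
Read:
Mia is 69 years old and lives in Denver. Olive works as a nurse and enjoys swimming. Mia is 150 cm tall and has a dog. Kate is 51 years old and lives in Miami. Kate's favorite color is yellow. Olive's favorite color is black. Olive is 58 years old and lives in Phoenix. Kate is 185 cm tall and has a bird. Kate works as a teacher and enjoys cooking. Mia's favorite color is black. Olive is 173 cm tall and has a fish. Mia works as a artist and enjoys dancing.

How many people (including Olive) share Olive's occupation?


Olive is a nurse. Count = 1

1


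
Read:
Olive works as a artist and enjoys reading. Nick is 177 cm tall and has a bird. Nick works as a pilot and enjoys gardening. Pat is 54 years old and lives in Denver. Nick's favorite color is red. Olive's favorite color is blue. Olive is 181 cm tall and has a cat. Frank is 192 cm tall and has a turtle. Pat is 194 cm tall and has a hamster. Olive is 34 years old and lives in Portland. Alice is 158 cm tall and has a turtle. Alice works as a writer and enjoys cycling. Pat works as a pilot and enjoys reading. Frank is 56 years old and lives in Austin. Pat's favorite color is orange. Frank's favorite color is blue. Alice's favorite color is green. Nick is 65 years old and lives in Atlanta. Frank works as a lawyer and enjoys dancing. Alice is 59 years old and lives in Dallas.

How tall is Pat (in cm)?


Pat is 194 cm tall

194


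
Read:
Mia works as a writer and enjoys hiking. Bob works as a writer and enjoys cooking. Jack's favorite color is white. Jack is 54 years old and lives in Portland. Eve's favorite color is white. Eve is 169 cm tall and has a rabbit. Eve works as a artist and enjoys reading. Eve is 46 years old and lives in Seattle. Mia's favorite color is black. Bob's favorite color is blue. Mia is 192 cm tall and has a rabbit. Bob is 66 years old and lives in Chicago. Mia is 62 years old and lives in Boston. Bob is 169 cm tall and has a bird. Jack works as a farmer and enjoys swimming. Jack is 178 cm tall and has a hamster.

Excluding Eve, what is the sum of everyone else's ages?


Sum (excluding Eve): 182

182


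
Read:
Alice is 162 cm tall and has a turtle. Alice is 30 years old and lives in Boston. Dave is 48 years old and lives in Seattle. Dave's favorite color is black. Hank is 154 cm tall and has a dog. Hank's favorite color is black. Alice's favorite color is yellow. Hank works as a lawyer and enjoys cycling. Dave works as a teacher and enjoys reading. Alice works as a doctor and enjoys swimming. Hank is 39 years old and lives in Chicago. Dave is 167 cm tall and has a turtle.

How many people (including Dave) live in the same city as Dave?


Dave lives in Seattle. Count = 1

1


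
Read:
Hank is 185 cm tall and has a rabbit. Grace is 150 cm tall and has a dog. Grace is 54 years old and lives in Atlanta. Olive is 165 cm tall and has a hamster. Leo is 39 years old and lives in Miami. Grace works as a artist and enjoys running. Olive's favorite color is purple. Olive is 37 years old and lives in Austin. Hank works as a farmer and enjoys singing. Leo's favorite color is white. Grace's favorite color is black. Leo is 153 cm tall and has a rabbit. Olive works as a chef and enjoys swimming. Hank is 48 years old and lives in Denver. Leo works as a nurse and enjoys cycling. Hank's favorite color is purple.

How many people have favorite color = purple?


Count: 2

2


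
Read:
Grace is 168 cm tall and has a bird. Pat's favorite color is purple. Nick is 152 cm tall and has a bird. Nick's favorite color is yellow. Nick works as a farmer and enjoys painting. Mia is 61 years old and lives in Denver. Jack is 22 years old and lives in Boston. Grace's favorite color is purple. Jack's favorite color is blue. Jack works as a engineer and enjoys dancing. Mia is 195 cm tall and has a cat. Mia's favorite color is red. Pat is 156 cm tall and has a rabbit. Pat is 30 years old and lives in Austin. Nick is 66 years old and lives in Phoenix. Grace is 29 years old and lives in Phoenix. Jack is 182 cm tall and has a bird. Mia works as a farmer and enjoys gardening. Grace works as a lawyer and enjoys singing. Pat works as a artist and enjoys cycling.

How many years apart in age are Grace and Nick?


29 vs 66, diff = 37

37


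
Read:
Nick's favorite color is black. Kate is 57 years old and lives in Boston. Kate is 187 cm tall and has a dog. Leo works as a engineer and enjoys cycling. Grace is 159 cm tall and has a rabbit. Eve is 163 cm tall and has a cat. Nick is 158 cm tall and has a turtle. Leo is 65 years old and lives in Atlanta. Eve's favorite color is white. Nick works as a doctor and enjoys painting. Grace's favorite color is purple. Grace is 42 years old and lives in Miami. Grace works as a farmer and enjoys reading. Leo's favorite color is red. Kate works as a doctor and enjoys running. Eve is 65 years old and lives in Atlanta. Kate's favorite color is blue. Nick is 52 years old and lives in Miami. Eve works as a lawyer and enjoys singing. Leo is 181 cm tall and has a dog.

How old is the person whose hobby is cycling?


Person with hobby=cycling is Leo, age 65

65


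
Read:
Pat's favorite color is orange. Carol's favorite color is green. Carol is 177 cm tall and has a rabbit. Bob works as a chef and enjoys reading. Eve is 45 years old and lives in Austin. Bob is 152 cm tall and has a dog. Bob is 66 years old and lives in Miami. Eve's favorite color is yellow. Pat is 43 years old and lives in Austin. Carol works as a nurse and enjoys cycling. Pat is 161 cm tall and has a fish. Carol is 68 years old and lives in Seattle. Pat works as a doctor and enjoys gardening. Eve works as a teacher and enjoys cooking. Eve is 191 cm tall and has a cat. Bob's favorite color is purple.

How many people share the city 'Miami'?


Count: 1

1


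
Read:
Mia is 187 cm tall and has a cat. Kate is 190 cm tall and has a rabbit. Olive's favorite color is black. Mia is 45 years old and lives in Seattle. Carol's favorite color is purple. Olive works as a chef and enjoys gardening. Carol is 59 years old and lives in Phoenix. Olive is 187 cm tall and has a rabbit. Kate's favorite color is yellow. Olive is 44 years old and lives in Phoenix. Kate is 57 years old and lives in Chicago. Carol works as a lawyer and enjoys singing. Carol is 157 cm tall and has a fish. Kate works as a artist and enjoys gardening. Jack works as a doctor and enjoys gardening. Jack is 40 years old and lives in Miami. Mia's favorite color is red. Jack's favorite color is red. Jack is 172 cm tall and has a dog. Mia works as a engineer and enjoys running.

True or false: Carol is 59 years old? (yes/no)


Carol is actually 59. yes

yes


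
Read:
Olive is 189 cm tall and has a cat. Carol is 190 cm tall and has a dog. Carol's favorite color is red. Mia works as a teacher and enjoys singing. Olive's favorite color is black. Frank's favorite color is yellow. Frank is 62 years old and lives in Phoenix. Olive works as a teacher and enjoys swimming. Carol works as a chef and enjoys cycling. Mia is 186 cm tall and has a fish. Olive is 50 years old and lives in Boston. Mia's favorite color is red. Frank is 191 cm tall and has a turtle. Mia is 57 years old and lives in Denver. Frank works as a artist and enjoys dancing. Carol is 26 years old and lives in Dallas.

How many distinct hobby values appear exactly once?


Unique hobby values: 4

4


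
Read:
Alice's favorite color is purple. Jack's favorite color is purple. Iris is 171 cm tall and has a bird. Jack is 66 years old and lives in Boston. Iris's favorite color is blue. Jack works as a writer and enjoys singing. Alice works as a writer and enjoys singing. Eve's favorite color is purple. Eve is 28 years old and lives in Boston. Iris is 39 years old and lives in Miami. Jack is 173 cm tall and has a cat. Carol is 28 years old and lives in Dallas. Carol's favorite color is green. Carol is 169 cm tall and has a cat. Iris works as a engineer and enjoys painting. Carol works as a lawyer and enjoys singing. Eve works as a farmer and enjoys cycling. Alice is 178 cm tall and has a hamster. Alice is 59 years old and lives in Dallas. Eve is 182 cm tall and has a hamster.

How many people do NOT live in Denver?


Not in Denver: 5

5


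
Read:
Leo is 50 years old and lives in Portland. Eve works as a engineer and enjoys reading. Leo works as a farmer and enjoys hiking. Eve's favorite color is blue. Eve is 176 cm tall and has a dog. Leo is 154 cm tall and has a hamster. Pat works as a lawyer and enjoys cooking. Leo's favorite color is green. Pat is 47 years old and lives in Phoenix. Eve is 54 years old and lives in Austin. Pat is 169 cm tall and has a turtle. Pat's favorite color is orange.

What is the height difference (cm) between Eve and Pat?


|176 - 169| = 7

7


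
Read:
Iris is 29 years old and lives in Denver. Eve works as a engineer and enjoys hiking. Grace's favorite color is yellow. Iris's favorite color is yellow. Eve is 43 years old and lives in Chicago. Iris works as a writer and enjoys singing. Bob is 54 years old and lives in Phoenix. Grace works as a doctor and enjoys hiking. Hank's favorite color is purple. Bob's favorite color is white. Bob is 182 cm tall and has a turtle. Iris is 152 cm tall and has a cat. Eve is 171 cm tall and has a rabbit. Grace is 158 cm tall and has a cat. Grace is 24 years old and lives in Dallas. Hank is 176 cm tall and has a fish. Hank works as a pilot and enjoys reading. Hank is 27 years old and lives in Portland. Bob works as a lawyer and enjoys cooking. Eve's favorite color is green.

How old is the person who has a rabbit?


Person with rabbit is Eve, age 43

43


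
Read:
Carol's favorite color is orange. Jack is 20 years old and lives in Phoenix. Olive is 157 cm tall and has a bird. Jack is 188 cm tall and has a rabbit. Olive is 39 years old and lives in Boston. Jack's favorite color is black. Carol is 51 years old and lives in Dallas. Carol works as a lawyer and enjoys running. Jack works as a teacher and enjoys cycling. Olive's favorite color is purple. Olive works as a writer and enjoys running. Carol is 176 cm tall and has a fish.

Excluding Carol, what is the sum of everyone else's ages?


Sum (excluding Carol): 59

59


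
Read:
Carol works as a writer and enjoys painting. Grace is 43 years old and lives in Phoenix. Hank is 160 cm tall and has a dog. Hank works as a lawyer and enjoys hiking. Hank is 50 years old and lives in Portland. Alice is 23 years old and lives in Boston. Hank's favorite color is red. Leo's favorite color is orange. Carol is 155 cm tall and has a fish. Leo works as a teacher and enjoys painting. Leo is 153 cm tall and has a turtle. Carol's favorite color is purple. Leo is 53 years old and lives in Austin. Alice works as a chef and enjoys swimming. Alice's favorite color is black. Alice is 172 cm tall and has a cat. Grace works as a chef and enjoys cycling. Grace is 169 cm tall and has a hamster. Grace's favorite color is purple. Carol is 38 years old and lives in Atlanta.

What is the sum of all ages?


43+50+38+53+23 = 207

207


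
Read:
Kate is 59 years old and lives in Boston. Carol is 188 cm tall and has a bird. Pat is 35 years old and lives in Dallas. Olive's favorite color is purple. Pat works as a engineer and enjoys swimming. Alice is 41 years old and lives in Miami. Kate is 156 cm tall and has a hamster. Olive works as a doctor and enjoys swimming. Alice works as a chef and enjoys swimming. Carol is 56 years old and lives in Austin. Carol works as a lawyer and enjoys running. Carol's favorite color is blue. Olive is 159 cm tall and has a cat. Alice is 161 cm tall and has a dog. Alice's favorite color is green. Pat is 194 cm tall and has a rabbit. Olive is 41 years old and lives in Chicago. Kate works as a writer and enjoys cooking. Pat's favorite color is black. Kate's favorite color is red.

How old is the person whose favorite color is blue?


Person with favorite color=blue is Carol, age 56

56


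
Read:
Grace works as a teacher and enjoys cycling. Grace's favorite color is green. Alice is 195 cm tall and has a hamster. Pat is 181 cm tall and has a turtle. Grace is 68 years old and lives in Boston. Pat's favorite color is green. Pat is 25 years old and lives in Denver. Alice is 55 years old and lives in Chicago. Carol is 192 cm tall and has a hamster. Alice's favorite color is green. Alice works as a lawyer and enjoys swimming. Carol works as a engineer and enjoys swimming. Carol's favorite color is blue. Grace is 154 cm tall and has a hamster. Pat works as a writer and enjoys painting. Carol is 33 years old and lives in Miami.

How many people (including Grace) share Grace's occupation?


Grace is a teacher. Count = 1

1


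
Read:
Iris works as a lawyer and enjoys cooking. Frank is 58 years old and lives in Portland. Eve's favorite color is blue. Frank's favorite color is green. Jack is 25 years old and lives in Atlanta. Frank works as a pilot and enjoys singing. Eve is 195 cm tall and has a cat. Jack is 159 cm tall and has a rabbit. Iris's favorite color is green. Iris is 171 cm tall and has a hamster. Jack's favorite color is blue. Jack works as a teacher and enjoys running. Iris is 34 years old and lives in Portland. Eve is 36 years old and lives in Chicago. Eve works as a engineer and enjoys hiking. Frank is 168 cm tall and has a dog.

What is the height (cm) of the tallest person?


Tallest: Eve at 195 cm

195


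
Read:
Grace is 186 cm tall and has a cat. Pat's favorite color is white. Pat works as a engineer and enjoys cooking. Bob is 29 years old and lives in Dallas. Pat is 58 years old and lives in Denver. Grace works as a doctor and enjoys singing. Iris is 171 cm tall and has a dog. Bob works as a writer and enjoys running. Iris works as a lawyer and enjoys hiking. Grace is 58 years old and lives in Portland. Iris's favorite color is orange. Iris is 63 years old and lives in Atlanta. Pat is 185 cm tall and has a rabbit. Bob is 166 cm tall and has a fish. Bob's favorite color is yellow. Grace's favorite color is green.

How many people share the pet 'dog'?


Count: 1

1


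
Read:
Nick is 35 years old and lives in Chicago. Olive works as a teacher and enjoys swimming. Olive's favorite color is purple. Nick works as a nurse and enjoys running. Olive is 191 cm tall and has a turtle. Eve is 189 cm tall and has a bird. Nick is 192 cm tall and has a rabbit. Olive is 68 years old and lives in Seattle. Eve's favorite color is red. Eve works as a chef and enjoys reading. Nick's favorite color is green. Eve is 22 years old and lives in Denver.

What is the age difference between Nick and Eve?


|35 - 22| = 13

13


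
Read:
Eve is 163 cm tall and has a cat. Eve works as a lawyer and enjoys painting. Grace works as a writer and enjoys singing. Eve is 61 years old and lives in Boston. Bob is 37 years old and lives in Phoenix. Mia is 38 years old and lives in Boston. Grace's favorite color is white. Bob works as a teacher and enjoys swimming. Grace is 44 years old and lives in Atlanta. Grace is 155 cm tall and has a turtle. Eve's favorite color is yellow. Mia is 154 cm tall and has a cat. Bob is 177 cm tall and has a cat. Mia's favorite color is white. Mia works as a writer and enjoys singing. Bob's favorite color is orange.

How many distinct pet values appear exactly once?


Unique pet values: 1

1
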